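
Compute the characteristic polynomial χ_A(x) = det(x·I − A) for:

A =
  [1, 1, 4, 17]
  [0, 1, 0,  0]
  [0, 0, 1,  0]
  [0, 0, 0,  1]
x^4 - 4*x^3 + 6*x^2 - 4*x + 1

Expanding det(x·I − A) (e.g. by cofactor expansion or by noting that A is similar to its Jordan form J, which has the same characteristic polynomial as A) gives
  χ_A(x) = x^4 - 4*x^3 + 6*x^2 - 4*x + 1
which factors as (x - 1)^4. The eigenvalues (with algebraic multiplicities) are λ = 1 with multiplicity 4.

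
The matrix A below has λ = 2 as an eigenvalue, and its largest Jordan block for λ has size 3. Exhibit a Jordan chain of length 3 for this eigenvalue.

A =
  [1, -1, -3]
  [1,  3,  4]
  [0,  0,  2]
A Jordan chain for λ = 2 of length 3:
v_1 = (-1, 1, 0)ᵀ
v_2 = (-3, 4, 0)ᵀ
v_3 = (0, 0, 1)ᵀ

Let N = A − (2)·I. We want v_3 with N^3 v_3 = 0 but N^2 v_3 ≠ 0; then v_{j-1} := N · v_j for j = 3, …, 2.

Pick v_3 = (0, 0, 1)ᵀ.
Then v_2 = N · v_3 = (-3, 4, 0)ᵀ.
Then v_1 = N · v_2 = (-1, 1, 0)ᵀ.

Sanity check: (A − (2)·I) v_1 = (0, 0, 0)ᵀ = 0. ✓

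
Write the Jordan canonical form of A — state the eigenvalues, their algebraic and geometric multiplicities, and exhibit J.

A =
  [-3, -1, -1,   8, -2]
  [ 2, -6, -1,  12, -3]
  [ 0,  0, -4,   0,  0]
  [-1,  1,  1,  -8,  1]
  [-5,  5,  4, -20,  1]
J_3(-4) ⊕ J_2(-4)

The characteristic polynomial is
  det(x·I − A) = x^5 + 20*x^4 + 160*x^3 + 640*x^2 + 1280*x + 1024 = (x + 4)^5

Eigenvalues and multiplicities (the geometric multiplicity of λ is n − rank(A − λI), which equals the number of Jordan blocks for λ):
  λ = -4: algebraic multiplicity = 5, geometric multiplicity = 2

Determining the block sizes for each eigenvalue:
  λ = -4: with am = 5 and gm = 2, the partition is not yet determined (e.g. several partitions of 5 into 2 parts exist). Let N = A − (-4)·I. Computing rank(N^1) = 3, rank(N^2) = 1, rank(N^3) = 0; the number of blocks of size ≥ j is rank(N^{j−1}) − rank(N^j), giving [2, 2, 1]. So we have 1 block(s) of size 3, 1 block(s) of size 2 → block sizes [3, 2]

Assembling the blocks gives a Jordan form
J =
  [-4,  1,  0,  0,  0]
  [ 0, -4,  1,  0,  0]
  [ 0,  0, -4,  0,  0]
  [ 0,  0,  0, -4,  1]
  [ 0,  0,  0,  0, -4]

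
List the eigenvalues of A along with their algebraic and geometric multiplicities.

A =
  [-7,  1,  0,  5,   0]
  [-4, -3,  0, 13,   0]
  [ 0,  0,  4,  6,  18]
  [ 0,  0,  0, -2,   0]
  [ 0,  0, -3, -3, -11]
λ = -5: alg = 3, geom = 2; λ = -2: alg = 2, geom = 2

Step 1 — factor the characteristic polynomial to read off the algebraic multiplicities:
  χ_A(x) = (x + 2)^2*(x + 5)^3

Step 2 — compute geometric multiplicities via the rank-nullity identity g(λ) = n − rank(A − λI):
  rank(A − (-5)·I) = 3, so dim ker(A − (-5)·I) = n − 3 = 2
  rank(A − (-2)·I) = 3, so dim ker(A − (-2)·I) = n − 3 = 2

Summary:
  λ = -5: algebraic multiplicity = 3, geometric multiplicity = 2
  λ = -2: algebraic multiplicity = 2, geometric multiplicity = 2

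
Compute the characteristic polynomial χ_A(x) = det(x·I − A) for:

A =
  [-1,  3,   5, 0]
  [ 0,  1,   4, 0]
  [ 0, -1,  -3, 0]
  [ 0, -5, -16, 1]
x^4 + 2*x^3 - 2*x - 1

Expanding det(x·I − A) (e.g. by cofactor expansion or by noting that A is similar to its Jordan form J, which has the same characteristic polynomial as A) gives
  χ_A(x) = x^4 + 2*x^3 - 2*x - 1
which factors as (x - 1)*(x + 1)^3. The eigenvalues (with algebraic multiplicities) are λ = -1 with multiplicity 3, λ = 1 with multiplicity 1.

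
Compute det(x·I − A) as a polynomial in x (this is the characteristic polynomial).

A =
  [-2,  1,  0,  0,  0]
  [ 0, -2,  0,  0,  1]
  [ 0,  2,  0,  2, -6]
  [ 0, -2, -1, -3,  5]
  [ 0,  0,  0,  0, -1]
x^5 + 8*x^4 + 25*x^3 + 38*x^2 + 28*x + 8

Expanding det(x·I − A) (e.g. by cofactor expansion or by noting that A is similar to its Jordan form J, which has the same characteristic polynomial as A) gives
  χ_A(x) = x^5 + 8*x^4 + 25*x^3 + 38*x^2 + 28*x + 8
which factors as (x + 1)^2*(x + 2)^3. The eigenvalues (with algebraic multiplicities) are λ = -2 with multiplicity 3, λ = -1 with multiplicity 2.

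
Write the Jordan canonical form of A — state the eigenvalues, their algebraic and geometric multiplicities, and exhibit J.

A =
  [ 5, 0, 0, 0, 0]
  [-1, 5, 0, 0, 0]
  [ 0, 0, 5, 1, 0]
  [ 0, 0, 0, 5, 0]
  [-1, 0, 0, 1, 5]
J_2(5) ⊕ J_2(5) ⊕ J_1(5)

The characteristic polynomial is
  det(x·I − A) = x^5 - 25*x^4 + 250*x^3 - 1250*x^2 + 3125*x - 3125 = (x - 5)^5

Eigenvalues and multiplicities (the geometric multiplicity of λ is n − rank(A − λI), which equals the number of Jordan blocks for λ):
  λ = 5: algebraic multiplicity = 5, geometric multiplicity = 3

Determining the block sizes for each eigenvalue:
  λ = 5: with am = 5 and gm = 3, the partition is not yet determined (e.g. several partitions of 5 into 3 parts exist). Let N = A − (5)·I. Computing rank(N^1) = 2, rank(N^2) = 0; the number of blocks of size ≥ j is rank(N^{j−1}) − rank(N^j), giving [3, 2]. So we have 2 block(s) of size 2, 1 block(s) of size 1 → block sizes [2, 2, 1]

Assembling the blocks gives a Jordan form
J =
  [5, 1, 0, 0, 0]
  [0, 5, 0, 0, 0]
  [0, 0, 5, 1, 0]
  [0, 0, 0, 5, 0]
  [0, 0, 0, 0, 5]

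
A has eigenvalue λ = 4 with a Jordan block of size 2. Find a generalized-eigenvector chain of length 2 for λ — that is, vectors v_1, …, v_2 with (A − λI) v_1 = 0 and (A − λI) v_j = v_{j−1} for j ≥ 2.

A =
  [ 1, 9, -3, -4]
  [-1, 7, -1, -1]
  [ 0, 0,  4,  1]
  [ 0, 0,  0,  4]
A Jordan chain for λ = 4 of length 2:
v_1 = (-3, -1, 0, 0)ᵀ
v_2 = (1, 0, 0, 0)ᵀ

Let N = A − (4)·I. We want v_2 with N^2 v_2 = 0 but N^1 v_2 ≠ 0; then v_{j-1} := N · v_j for j = 2, …, 2.

Pick v_2 = (1, 0, 0, 0)ᵀ.
Then v_1 = N · v_2 = (-3, -1, 0, 0)ᵀ.

Sanity check: (A − (4)·I) v_1 = (0, 0, 0, 0)ᵀ = 0. ✓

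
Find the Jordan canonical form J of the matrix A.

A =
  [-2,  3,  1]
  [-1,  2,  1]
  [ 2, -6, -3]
J_2(-1) ⊕ J_1(-1)

The characteristic polynomial is
  det(x·I − A) = x^3 + 3*x^2 + 3*x + 1 = (x + 1)^3

Eigenvalues and multiplicities (the geometric multiplicity of λ is n − rank(A − λI), which equals the number of Jordan blocks for λ):
  λ = -1: algebraic multiplicity = 3, geometric multiplicity = 2

Determining the block sizes for each eigenvalue:
  λ = -1: 2 blocks summing to 3 forces exactly one block of size 2 and the rest size 1 → block sizes [2, 1]

Assembling the blocks gives a Jordan form
J =
  [-1,  1,  0]
  [ 0, -1,  0]
  [ 0,  0, -1]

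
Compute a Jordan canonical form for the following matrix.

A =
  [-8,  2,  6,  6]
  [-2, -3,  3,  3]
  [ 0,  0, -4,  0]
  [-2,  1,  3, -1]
J_2(-4) ⊕ J_1(-4) ⊕ J_1(-4)

The characteristic polynomial is
  det(x·I − A) = x^4 + 16*x^3 + 96*x^2 + 256*x + 256 = (x + 4)^4

Eigenvalues and multiplicities (the geometric multiplicity of λ is n − rank(A − λI), which equals the number of Jordan blocks for λ):
  λ = -4: algebraic multiplicity = 4, geometric multiplicity = 3

Determining the block sizes for each eigenvalue:
  λ = -4: 3 blocks summing to 4 forces exactly one block of size 2 and the rest size 1 → block sizes [2, 1, 1]

Assembling the blocks gives a Jordan form
J =
  [-4,  1,  0,  0]
  [ 0, -4,  0,  0]
  [ 0,  0, -4,  0]
  [ 0,  0,  0, -4]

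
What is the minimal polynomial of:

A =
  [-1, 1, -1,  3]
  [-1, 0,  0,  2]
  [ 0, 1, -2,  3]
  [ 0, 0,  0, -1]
x^3 + 3*x^2 + 3*x + 1

The characteristic polynomial is χ_A(x) = (x + 1)^4, so the eigenvalues are known. The minimal polynomial is
  m_A(x) = Π_λ (x − λ)^{k_λ}
where k_λ is the size of the *largest* Jordan block for λ (equivalently, the smallest k with (A − λI)^k v = 0 for every generalised eigenvector v of λ).

  λ = -1: largest Jordan block has size 3, contributing (x + 1)^3

So m_A(x) = (x + 1)^3 = x^3 + 3*x^2 + 3*x + 1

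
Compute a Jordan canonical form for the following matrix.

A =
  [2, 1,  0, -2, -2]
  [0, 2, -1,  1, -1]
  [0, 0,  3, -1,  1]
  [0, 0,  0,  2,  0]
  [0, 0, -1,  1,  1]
J_3(2) ⊕ J_1(2) ⊕ J_1(2)

The characteristic polynomial is
  det(x·I − A) = x^5 - 10*x^4 + 40*x^3 - 80*x^2 + 80*x - 32 = (x - 2)^5

Eigenvalues and multiplicities (the geometric multiplicity of λ is n − rank(A − λI), which equals the number of Jordan blocks for λ):
  λ = 2: algebraic multiplicity = 5, geometric multiplicity = 3

Determining the block sizes for each eigenvalue:
  λ = 2: with am = 5 and gm = 3, the partition is not yet determined (e.g. several partitions of 5 into 3 parts exist). Let N = A − (2)·I. Computing rank(N^1) = 2, rank(N^2) = 1, rank(N^3) = 0; the number of blocks of size ≥ j is rank(N^{j−1}) − rank(N^j), giving [3, 1, 1]. So we have 1 block(s) of size 3, 2 block(s) of size 1 → block sizes [3, 1, 1]

Assembling the blocks gives a Jordan form
J =
  [2, 1, 0, 0, 0]
  [0, 2, 1, 0, 0]
  [0, 0, 2, 0, 0]
  [0, 0, 0, 2, 0]
  [0, 0, 0, 0, 2]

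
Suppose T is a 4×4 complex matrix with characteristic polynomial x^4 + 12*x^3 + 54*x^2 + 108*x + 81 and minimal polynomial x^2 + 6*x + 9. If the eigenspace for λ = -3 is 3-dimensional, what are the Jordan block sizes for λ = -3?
Block sizes for λ = -3: [2, 1, 1]

Step 1 — from the characteristic polynomial, algebraic multiplicity of λ = -3 is 4. From dim ker(T − (-3)·I) = 3, there are exactly 3 Jordan blocks for λ = -3.
Step 2 — from the minimal polynomial, the factor (x + 3)^2 tells us the largest block for λ = -3 has size 2.
Step 3 — with total size 4, 3 blocks, and largest block 2, the block sizes (in nonincreasing order) are [2, 1, 1].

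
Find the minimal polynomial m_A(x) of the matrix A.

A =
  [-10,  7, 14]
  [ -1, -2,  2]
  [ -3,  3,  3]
x^2 + 6*x + 9

The characteristic polynomial is χ_A(x) = (x + 3)^3, so the eigenvalues are known. The minimal polynomial is
  m_A(x) = Π_λ (x − λ)^{k_λ}
where k_λ is the size of the *largest* Jordan block for λ (equivalently, the smallest k with (A − λI)^k v = 0 for every generalised eigenvector v of λ).

  λ = -3: largest Jordan block has size 2, contributing (x + 3)^2

So m_A(x) = (x + 3)^2 = x^2 + 6*x + 9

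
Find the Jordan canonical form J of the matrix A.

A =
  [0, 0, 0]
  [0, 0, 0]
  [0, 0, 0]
J_1(0) ⊕ J_1(0) ⊕ J_1(0)

The characteristic polynomial is
  det(x·I − A) = x^3

Eigenvalues and multiplicities (the geometric multiplicity of λ is n − rank(A − λI), which equals the number of Jordan blocks for λ):
  λ = 0: algebraic multiplicity = 3, geometric multiplicity = 3

Determining the block sizes for each eigenvalue:
  λ = 0: gm = am = 3, so every block has size 1 → block sizes [1, 1, 1]

Assembling the blocks gives a Jordan form
J =
  [0, 0, 0]
  [0, 0, 0]
  [0, 0, 0]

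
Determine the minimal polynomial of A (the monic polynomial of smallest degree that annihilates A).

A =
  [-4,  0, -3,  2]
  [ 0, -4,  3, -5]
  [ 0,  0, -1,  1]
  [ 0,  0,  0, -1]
x^3 + 6*x^2 + 9*x + 4

The characteristic polynomial is χ_A(x) = (x + 1)^2*(x + 4)^2, so the eigenvalues are known. The minimal polynomial is
  m_A(x) = Π_λ (x − λ)^{k_λ}
where k_λ is the size of the *largest* Jordan block for λ (equivalently, the smallest k with (A − λI)^k v = 0 for every generalised eigenvector v of λ).

  λ = -4: largest Jordan block has size 1, contributing (x + 4)
  λ = -1: largest Jordan block has size 2, contributing (x + 1)^2

So m_A(x) = (x + 1)^2*(x + 4) = x^3 + 6*x^2 + 9*x + 4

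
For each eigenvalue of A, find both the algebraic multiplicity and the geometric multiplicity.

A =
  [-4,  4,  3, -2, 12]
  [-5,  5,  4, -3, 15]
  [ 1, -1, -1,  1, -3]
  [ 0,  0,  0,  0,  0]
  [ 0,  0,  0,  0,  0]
λ = 0: alg = 5, geom = 3

Step 1 — factor the characteristic polynomial to read off the algebraic multiplicities:
  χ_A(x) = x^5

Step 2 — compute geometric multiplicities via the rank-nullity identity g(λ) = n − rank(A − λI):
  rank(A − (0)·I) = 2, so dim ker(A − (0)·I) = n − 2 = 3

Summary:
  λ = 0: algebraic multiplicity = 5, geometric multiplicity = 3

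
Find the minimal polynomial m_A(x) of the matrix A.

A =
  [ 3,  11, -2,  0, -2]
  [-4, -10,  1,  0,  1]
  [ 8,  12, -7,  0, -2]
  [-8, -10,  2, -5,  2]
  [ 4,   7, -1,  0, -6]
x^3 + 15*x^2 + 75*x + 125

The characteristic polynomial is χ_A(x) = (x + 5)^5, so the eigenvalues are known. The minimal polynomial is
  m_A(x) = Π_λ (x − λ)^{k_λ}
where k_λ is the size of the *largest* Jordan block for λ (equivalently, the smallest k with (A − λI)^k v = 0 for every generalised eigenvector v of λ).

  λ = -5: largest Jordan block has size 3, contributing (x + 5)^3

So m_A(x) = (x + 5)^3 = x^3 + 15*x^2 + 75*x + 125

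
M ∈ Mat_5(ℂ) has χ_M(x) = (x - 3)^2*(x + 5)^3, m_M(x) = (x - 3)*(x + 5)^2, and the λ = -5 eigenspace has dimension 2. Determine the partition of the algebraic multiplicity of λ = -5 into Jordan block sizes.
Block sizes for λ = -5: [2, 1]

Step 1 — from the characteristic polynomial, algebraic multiplicity of λ = -5 is 3. From dim ker(M − (-5)·I) = 2, there are exactly 2 Jordan blocks for λ = -5.
Step 2 — from the minimal polynomial, the factor (x + 5)^2 tells us the largest block for λ = -5 has size 2.
Step 3 — with total size 3, 2 blocks, and largest block 2, the block sizes (in nonincreasing order) are [2, 1].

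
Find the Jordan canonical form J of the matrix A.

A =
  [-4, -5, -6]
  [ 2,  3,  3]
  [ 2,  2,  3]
J_1(0) ⊕ J_2(1)

The characteristic polynomial is
  det(x·I − A) = x^3 - 2*x^2 + x = x*(x - 1)^2

Eigenvalues and multiplicities (the geometric multiplicity of λ is n − rank(A − λI), which equals the number of Jordan blocks for λ):
  λ = 0: algebraic multiplicity = 1, geometric multiplicity = 1
  λ = 1: algebraic multiplicity = 2, geometric multiplicity = 1

Determining the block sizes for each eigenvalue:
  λ = 0: one block (gm = 1), so the single block has size am = 1 → block sizes [1]
  λ = 1: one block (gm = 1), so the single block has size am = 2 → block sizes [2]

Assembling the blocks gives a Jordan form
J =
  [0, 0, 0]
  [0, 1, 1]
  [0, 0, 1]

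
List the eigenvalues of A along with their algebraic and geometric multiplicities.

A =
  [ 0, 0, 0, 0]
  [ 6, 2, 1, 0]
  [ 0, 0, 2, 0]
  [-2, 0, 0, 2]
λ = 0: alg = 1, geom = 1; λ = 2: alg = 3, geom = 2

Step 1 — factor the characteristic polynomial to read off the algebraic multiplicities:
  χ_A(x) = x*(x - 2)^3

Step 2 — compute geometric multiplicities via the rank-nullity identity g(λ) = n − rank(A − λI):
  rank(A − (0)·I) = 3, so dim ker(A − (0)·I) = n − 3 = 1
  rank(A − (2)·I) = 2, so dim ker(A − (2)·I) = n − 2 = 2

Summary:
  λ = 0: algebraic multiplicity = 1, geometric multiplicity = 1
  λ = 2: algebraic multiplicity = 3, geometric multiplicity = 2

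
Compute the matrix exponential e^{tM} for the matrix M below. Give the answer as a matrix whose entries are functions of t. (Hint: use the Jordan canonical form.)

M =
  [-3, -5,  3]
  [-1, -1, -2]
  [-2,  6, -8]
e^{tM} =
  [t*exp(-4*t) + exp(-4*t), -t^2*exp(-4*t) - 5*t*exp(-4*t), t^2*exp(-4*t)/2 + 3*t*exp(-4*t)]
  [-t*exp(-4*t), t^2*exp(-4*t) + 3*t*exp(-4*t) + exp(-4*t), -t^2*exp(-4*t)/2 - 2*t*exp(-4*t)]
  [-2*t*exp(-4*t), 2*t^2*exp(-4*t) + 6*t*exp(-4*t), -t^2*exp(-4*t) - 4*t*exp(-4*t) + exp(-4*t)]

Strategy: write M = P · J · P⁻¹ where J is a Jordan canonical form, so e^{tM} = P · e^{tJ} · P⁻¹, and e^{tJ} can be computed block-by-block.

M has Jordan form
J =
  [-4,  1,  0]
  [ 0, -4,  1]
  [ 0,  0, -4]
(up to reordering of blocks).

Per-block formulas:
  For a 3×3 Jordan block J_3(-4): exp(t · J_3(-4)) = e^(-4t)·(I + t·N + (t^2/2)·N^2), where N is the 3×3 nilpotent shift.

After assembling e^{tJ} and conjugating by P, we get:

e^{tM} =
  [t*exp(-4*t) + exp(-4*t), -t^2*exp(-4*t) - 5*t*exp(-4*t), t^2*exp(-4*t)/2 + 3*t*exp(-4*t)]
  [-t*exp(-4*t), t^2*exp(-4*t) + 3*t*exp(-4*t) + exp(-4*t), -t^2*exp(-4*t)/2 - 2*t*exp(-4*t)]
  [-2*t*exp(-4*t), 2*t^2*exp(-4*t) + 6*t*exp(-4*t), -t^2*exp(-4*t) - 4*t*exp(-4*t) + exp(-4*t)]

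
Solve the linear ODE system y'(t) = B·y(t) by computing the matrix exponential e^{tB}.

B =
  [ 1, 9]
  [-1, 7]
e^{tB} =
  [-3*t*exp(4*t) + exp(4*t), 9*t*exp(4*t)]
  [-t*exp(4*t), 3*t*exp(4*t) + exp(4*t)]

Strategy: write B = P · J · P⁻¹ where J is a Jordan canonical form, so e^{tB} = P · e^{tJ} · P⁻¹, and e^{tJ} can be computed block-by-block.

B has Jordan form
J =
  [4, 1]
  [0, 4]
(up to reordering of blocks).

Per-block formulas:
  For a 2×2 Jordan block J_2(4): exp(t · J_2(4)) = e^(4t)·(I + t·N), where N is the 2×2 nilpotent shift.

After assembling e^{tJ} and conjugating by P, we get:

e^{tB} =
  [-3*t*exp(4*t) + exp(4*t), 9*t*exp(4*t)]
  [-t*exp(4*t), 3*t*exp(4*t) + exp(4*t)]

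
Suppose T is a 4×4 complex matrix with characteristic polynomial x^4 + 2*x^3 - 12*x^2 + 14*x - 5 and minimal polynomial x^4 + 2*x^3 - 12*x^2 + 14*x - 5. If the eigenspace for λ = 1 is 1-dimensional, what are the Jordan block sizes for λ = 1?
Block sizes for λ = 1: [3]

Step 1 — from the characteristic polynomial, algebraic multiplicity of λ = 1 is 3. From dim ker(T − (1)·I) = 1, there are exactly 1 Jordan blocks for λ = 1.
Step 2 — from the minimal polynomial, the factor (x − 1)^3 tells us the largest block for λ = 1 has size 3.
Step 3 — with total size 3, 1 blocks, and largest block 3, the block sizes (in nonincreasing order) are [3].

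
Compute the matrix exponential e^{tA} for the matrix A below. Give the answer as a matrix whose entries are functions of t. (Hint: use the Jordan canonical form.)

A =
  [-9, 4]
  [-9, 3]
e^{tA} =
  [-6*t*exp(-3*t) + exp(-3*t), 4*t*exp(-3*t)]
  [-9*t*exp(-3*t), 6*t*exp(-3*t) + exp(-3*t)]

Strategy: write A = P · J · P⁻¹ where J is a Jordan canonical form, so e^{tA} = P · e^{tJ} · P⁻¹, and e^{tJ} can be computed block-by-block.

A has Jordan form
J =
  [-3,  1]
  [ 0, -3]
(up to reordering of blocks).

Per-block formulas:
  For a 2×2 Jordan block J_2(-3): exp(t · J_2(-3)) = e^(-3t)·(I + t·N), where N is the 2×2 nilpotent shift.

After assembling e^{tJ} and conjugating by P, we get:

e^{tA} =
  [-6*t*exp(-3*t) + exp(-3*t), 4*t*exp(-3*t)]
  [-9*t*exp(-3*t), 6*t*exp(-3*t) + exp(-3*t)]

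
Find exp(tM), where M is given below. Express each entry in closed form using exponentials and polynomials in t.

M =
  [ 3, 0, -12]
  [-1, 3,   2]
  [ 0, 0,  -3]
e^{tM} =
  [exp(3*t), 0, -2*exp(3*t) + 2*exp(-3*t)]
  [-t*exp(3*t), exp(3*t), 2*t*exp(3*t)]
  [0, 0, exp(-3*t)]

Strategy: write M = P · J · P⁻¹ where J is a Jordan canonical form, so e^{tM} = P · e^{tJ} · P⁻¹, and e^{tJ} can be computed block-by-block.

M has Jordan form
J =
  [-3, 0, 0]
  [ 0, 3, 1]
  [ 0, 0, 3]
(up to reordering of blocks).

Per-block formulas:
  For a 2×2 Jordan block J_2(3): exp(t · J_2(3)) = e^(3t)·(I + t·N), where N is the 2×2 nilpotent shift.
  For a 1×1 block at λ = -3: exp(t · [-3]) = [e^(-3t)].

After assembling e^{tJ} and conjugating by P, we get:

e^{tM} =
  [exp(3*t), 0, -2*exp(3*t) + 2*exp(-3*t)]
  [-t*exp(3*t), exp(3*t), 2*t*exp(3*t)]
  [0, 0, exp(-3*t)]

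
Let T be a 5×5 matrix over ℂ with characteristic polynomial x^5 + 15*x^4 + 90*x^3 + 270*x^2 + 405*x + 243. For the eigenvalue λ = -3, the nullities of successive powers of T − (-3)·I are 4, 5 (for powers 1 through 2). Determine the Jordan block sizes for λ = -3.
Block sizes for λ = -3: [2, 1, 1, 1]

From the dimensions of kernels of powers, the number of Jordan blocks of size at least j is d_j − d_{j−1} where d_j = dim ker(N^j) (with d_0 = 0). Computing the differences gives [4, 1].
The number of blocks of size exactly k is (#blocks of size ≥ k) − (#blocks of size ≥ k + 1), so the partition is: 3 block(s) of size 1, 1 block(s) of size 2.
In nonincreasing order the block sizes are [2, 1, 1, 1].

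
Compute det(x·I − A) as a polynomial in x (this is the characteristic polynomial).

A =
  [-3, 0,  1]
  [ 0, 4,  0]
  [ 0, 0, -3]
x^3 + 2*x^2 - 15*x - 36

Expanding det(x·I − A) (e.g. by cofactor expansion or by noting that A is similar to its Jordan form J, which has the same characteristic polynomial as A) gives
  χ_A(x) = x^3 + 2*x^2 - 15*x - 36
which factors as (x - 4)*(x + 3)^2. The eigenvalues (with algebraic multiplicities) are λ = -3 with multiplicity 2, λ = 4 with multiplicity 1.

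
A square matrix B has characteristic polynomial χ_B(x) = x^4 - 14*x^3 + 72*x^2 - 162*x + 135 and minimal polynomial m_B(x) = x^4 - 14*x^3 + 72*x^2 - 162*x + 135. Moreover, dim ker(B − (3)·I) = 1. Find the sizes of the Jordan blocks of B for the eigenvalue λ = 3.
Block sizes for λ = 3: [3]

Step 1 — from the characteristic polynomial, algebraic multiplicity of λ = 3 is 3. From dim ker(B − (3)·I) = 1, there are exactly 1 Jordan blocks for λ = 3.
Step 2 — from the minimal polynomial, the factor (x − 3)^3 tells us the largest block for λ = 3 has size 3.
Step 3 — with total size 3, 1 blocks, and largest block 3, the block sizes (in nonincreasing order) are [3].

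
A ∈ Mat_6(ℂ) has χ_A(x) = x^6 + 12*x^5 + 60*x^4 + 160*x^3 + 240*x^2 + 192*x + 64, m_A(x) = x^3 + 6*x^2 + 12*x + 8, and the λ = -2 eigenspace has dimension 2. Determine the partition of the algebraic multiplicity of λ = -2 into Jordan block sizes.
Block sizes for λ = -2: [3, 3]

Step 1 — from the characteristic polynomial, algebraic multiplicity of λ = -2 is 6. From dim ker(A − (-2)·I) = 2, there are exactly 2 Jordan blocks for λ = -2.
Step 2 — from the minimal polynomial, the factor (x + 2)^3 tells us the largest block for λ = -2 has size 3.
Step 3 — with total size 6, 2 blocks, and largest block 3, the block sizes (in nonincreasing order) are [3, 3].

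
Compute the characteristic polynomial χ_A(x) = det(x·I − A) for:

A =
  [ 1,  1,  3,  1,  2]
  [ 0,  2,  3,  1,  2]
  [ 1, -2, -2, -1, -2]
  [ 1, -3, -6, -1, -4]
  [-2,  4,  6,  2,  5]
x^5 - 5*x^4 + 10*x^3 - 10*x^2 + 5*x - 1

Expanding det(x·I − A) (e.g. by cofactor expansion or by noting that A is similar to its Jordan form J, which has the same characteristic polynomial as A) gives
  χ_A(x) = x^5 - 5*x^4 + 10*x^3 - 10*x^2 + 5*x - 1
which factors as (x - 1)^5. The eigenvalues (with algebraic multiplicities) are λ = 1 with multiplicity 5.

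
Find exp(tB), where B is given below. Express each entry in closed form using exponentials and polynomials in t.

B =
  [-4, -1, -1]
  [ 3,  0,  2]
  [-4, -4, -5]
e^{tB} =
  [t^2*exp(-3*t) - t*exp(-3*t) + exp(-3*t), t^2*exp(-3*t) - t*exp(-3*t), t^2*exp(-3*t)/2 - t*exp(-3*t)]
  [-t^2*exp(-3*t) + 3*t*exp(-3*t), -t^2*exp(-3*t) + 3*t*exp(-3*t) + exp(-3*t), -t^2*exp(-3*t)/2 + 2*t*exp(-3*t)]
  [-4*t*exp(-3*t), -4*t*exp(-3*t), -2*t*exp(-3*t) + exp(-3*t)]

Strategy: write B = P · J · P⁻¹ where J is a Jordan canonical form, so e^{tB} = P · e^{tJ} · P⁻¹, and e^{tJ} can be computed block-by-block.

B has Jordan form
J =
  [-3,  1,  0]
  [ 0, -3,  1]
  [ 0,  0, -3]
(up to reordering of blocks).

Per-block formulas:
  For a 3×3 Jordan block J_3(-3): exp(t · J_3(-3)) = e^(-3t)·(I + t·N + (t^2/2)·N^2), where N is the 3×3 nilpotent shift.

After assembling e^{tJ} and conjugating by P, we get:

e^{tB} =
  [t^2*exp(-3*t) - t*exp(-3*t) + exp(-3*t), t^2*exp(-3*t) - t*exp(-3*t), t^2*exp(-3*t)/2 - t*exp(-3*t)]
  [-t^2*exp(-3*t) + 3*t*exp(-3*t), -t^2*exp(-3*t) + 3*t*exp(-3*t) + exp(-3*t), -t^2*exp(-3*t)/2 + 2*t*exp(-3*t)]
  [-4*t*exp(-3*t), -4*t*exp(-3*t), -2*t*exp(-3*t) + exp(-3*t)]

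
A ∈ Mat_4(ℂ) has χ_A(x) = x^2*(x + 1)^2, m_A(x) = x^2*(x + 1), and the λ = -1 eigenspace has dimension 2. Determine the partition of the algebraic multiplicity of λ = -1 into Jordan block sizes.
Block sizes for λ = -1: [1, 1]

Step 1 — from the characteristic polynomial, algebraic multiplicity of λ = -1 is 2. From dim ker(A − (-1)·I) = 2, there are exactly 2 Jordan blocks for λ = -1.
Step 2 — from the minimal polynomial, the factor (x + 1) tells us the largest block for λ = -1 has size 1.
Step 3 — with total size 2, 2 blocks, and largest block 1, the block sizes (in nonincreasing order) are [1, 1].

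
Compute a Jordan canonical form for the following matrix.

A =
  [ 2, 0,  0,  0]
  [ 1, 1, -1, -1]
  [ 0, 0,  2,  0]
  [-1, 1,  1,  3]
J_2(2) ⊕ J_1(2) ⊕ J_1(2)

The characteristic polynomial is
  det(x·I − A) = x^4 - 8*x^3 + 24*x^2 - 32*x + 16 = (x - 2)^4

Eigenvalues and multiplicities (the geometric multiplicity of λ is n − rank(A − λI), which equals the number of Jordan blocks for λ):
  λ = 2: algebraic multiplicity = 4, geometric multiplicity = 3

Determining the block sizes for each eigenvalue:
  λ = 2: 3 blocks summing to 4 forces exactly one block of size 2 and the rest size 1 → block sizes [2, 1, 1]

Assembling the blocks gives a Jordan form
J =
  [2, 1, 0, 0]
  [0, 2, 0, 0]
  [0, 0, 2, 0]
  [0, 0, 0, 2]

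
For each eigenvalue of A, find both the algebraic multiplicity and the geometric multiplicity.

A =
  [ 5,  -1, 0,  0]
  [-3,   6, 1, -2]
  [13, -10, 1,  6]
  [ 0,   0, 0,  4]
λ = 4: alg = 4, geom = 2

Step 1 — factor the characteristic polynomial to read off the algebraic multiplicities:
  χ_A(x) = (x - 4)^4

Step 2 — compute geometric multiplicities via the rank-nullity identity g(λ) = n − rank(A − λI):
  rank(A − (4)·I) = 2, so dim ker(A − (4)·I) = n − 2 = 2

Summary:
  λ = 4: algebraic multiplicity = 4, geometric multiplicity = 2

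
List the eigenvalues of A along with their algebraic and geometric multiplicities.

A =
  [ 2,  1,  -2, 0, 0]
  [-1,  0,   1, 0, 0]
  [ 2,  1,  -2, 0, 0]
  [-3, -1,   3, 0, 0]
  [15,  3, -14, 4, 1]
λ = 0: alg = 4, geom = 2; λ = 1: alg = 1, geom = 1

Step 1 — factor the characteristic polynomial to read off the algebraic multiplicities:
  χ_A(x) = x^4*(x - 1)

Step 2 — compute geometric multiplicities via the rank-nullity identity g(λ) = n − rank(A − λI):
  rank(A − (0)·I) = 3, so dim ker(A − (0)·I) = n − 3 = 2
  rank(A − (1)·I) = 4, so dim ker(A − (1)·I) = n − 4 = 1

Summary:
  λ = 0: algebraic multiplicity = 4, geometric multiplicity = 2
  λ = 1: algebraic multiplicity = 1, geometric multiplicity = 1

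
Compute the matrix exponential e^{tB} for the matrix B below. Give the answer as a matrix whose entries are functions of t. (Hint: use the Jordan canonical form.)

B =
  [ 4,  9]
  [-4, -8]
e^{tB} =
  [6*t*exp(-2*t) + exp(-2*t), 9*t*exp(-2*t)]
  [-4*t*exp(-2*t), -6*t*exp(-2*t) + exp(-2*t)]

Strategy: write B = P · J · P⁻¹ where J is a Jordan canonical form, so e^{tB} = P · e^{tJ} · P⁻¹, and e^{tJ} can be computed block-by-block.

B has Jordan form
J =
  [-2,  1]
  [ 0, -2]
(up to reordering of blocks).

Per-block formulas:
  For a 2×2 Jordan block J_2(-2): exp(t · J_2(-2)) = e^(-2t)·(I + t·N), where N is the 2×2 nilpotent shift.

After assembling e^{tJ} and conjugating by P, we get:

e^{tB} =
  [6*t*exp(-2*t) + exp(-2*t), 9*t*exp(-2*t)]
  [-4*t*exp(-2*t), -6*t*exp(-2*t) + exp(-2*t)]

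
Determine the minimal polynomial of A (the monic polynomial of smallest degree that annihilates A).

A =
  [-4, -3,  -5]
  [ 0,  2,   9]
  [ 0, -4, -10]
x^3 + 12*x^2 + 48*x + 64

The characteristic polynomial is χ_A(x) = (x + 4)^3, so the eigenvalues are known. The minimal polynomial is
  m_A(x) = Π_λ (x − λ)^{k_λ}
where k_λ is the size of the *largest* Jordan block for λ (equivalently, the smallest k with (A − λI)^k v = 0 for every generalised eigenvector v of λ).

  λ = -4: largest Jordan block has size 3, contributing (x + 4)^3

So m_A(x) = (x + 4)^3 = x^3 + 12*x^2 + 48*x + 64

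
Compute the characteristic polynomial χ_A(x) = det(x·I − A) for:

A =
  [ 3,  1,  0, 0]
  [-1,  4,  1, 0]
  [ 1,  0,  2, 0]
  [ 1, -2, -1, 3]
x^4 - 12*x^3 + 54*x^2 - 108*x + 81

Expanding det(x·I − A) (e.g. by cofactor expansion or by noting that A is similar to its Jordan form J, which has the same characteristic polynomial as A) gives
  χ_A(x) = x^4 - 12*x^3 + 54*x^2 - 108*x + 81
which factors as (x - 3)^4. The eigenvalues (with algebraic multiplicities) are λ = 3 with multiplicity 4.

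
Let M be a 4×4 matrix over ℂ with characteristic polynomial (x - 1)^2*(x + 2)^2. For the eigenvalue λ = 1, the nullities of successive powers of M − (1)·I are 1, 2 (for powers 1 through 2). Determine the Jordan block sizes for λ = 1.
Block sizes for λ = 1: [2]

From the dimensions of kernels of powers, the number of Jordan blocks of size at least j is d_j − d_{j−1} where d_j = dim ker(N^j) (with d_0 = 0). Computing the differences gives [1, 1].
The number of blocks of size exactly k is (#blocks of size ≥ k) − (#blocks of size ≥ k + 1), so the partition is: 1 block(s) of size 2.
In nonincreasing order the block sizes are [2].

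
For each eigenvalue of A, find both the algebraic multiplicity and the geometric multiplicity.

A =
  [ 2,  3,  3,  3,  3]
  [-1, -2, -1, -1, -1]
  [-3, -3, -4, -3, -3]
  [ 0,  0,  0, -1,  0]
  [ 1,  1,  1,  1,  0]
λ = -1: alg = 5, geom = 4

Step 1 — factor the characteristic polynomial to read off the algebraic multiplicities:
  χ_A(x) = (x + 1)^5

Step 2 — compute geometric multiplicities via the rank-nullity identity g(λ) = n − rank(A − λI):
  rank(A − (-1)·I) = 1, so dim ker(A − (-1)·I) = n − 1 = 4

Summary:
  λ = -1: algebraic multiplicity = 5, geometric multiplicity = 4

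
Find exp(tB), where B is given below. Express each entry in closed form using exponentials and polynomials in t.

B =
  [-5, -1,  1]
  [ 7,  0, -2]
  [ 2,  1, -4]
e^{tB} =
  [-t^2*exp(-3*t)/2 - 2*t*exp(-3*t) + exp(-3*t), -t*exp(-3*t), -t^2*exp(-3*t)/2 + t*exp(-3*t)]
  [3*t^2*exp(-3*t)/2 + 7*t*exp(-3*t), 3*t*exp(-3*t) + exp(-3*t), 3*t^2*exp(-3*t)/2 - 2*t*exp(-3*t)]
  [t^2*exp(-3*t)/2 + 2*t*exp(-3*t), t*exp(-3*t), t^2*exp(-3*t)/2 - t*exp(-3*t) + exp(-3*t)]

Strategy: write B = P · J · P⁻¹ where J is a Jordan canonical form, so e^{tB} = P · e^{tJ} · P⁻¹, and e^{tJ} can be computed block-by-block.

B has Jordan form
J =
  [-3,  1,  0]
  [ 0, -3,  1]
  [ 0,  0, -3]
(up to reordering of blocks).

Per-block formulas:
  For a 3×3 Jordan block J_3(-3): exp(t · J_3(-3)) = e^(-3t)·(I + t·N + (t^2/2)·N^2), where N is the 3×3 nilpotent shift.

After assembling e^{tJ} and conjugating by P, we get:

e^{tB} =
  [-t^2*exp(-3*t)/2 - 2*t*exp(-3*t) + exp(-3*t), -t*exp(-3*t), -t^2*exp(-3*t)/2 + t*exp(-3*t)]
  [3*t^2*exp(-3*t)/2 + 7*t*exp(-3*t), 3*t*exp(-3*t) + exp(-3*t), 3*t^2*exp(-3*t)/2 - 2*t*exp(-3*t)]
  [t^2*exp(-3*t)/2 + 2*t*exp(-3*t), t*exp(-3*t), t^2*exp(-3*t)/2 - t*exp(-3*t) + exp(-3*t)]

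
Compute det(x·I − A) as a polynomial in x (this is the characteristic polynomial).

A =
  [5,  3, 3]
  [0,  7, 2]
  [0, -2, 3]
x^3 - 15*x^2 + 75*x - 125

Expanding det(x·I − A) (e.g. by cofactor expansion or by noting that A is similar to its Jordan form J, which has the same characteristic polynomial as A) gives
  χ_A(x) = x^3 - 15*x^2 + 75*x - 125
which factors as (x - 5)^3. The eigenvalues (with algebraic multiplicities) are λ = 5 with multiplicity 3.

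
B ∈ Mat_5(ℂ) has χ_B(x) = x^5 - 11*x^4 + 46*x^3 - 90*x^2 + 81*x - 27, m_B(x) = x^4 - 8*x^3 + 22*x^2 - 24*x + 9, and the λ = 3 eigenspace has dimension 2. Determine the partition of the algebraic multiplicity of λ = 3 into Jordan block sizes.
Block sizes for λ = 3: [2, 1]

Step 1 — from the characteristic polynomial, algebraic multiplicity of λ = 3 is 3. From dim ker(B − (3)·I) = 2, there are exactly 2 Jordan blocks for λ = 3.
Step 2 — from the minimal polynomial, the factor (x − 3)^2 tells us the largest block for λ = 3 has size 2.
Step 3 — with total size 3, 2 blocks, and largest block 2, the block sizes (in nonincreasing order) are [2, 1].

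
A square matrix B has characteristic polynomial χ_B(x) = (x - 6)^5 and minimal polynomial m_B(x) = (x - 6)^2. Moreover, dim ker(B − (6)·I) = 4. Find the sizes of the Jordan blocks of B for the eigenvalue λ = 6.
Block sizes for λ = 6: [2, 1, 1, 1]

Step 1 — from the characteristic polynomial, algebraic multiplicity of λ = 6 is 5. From dim ker(B − (6)·I) = 4, there are exactly 4 Jordan blocks for λ = 6.
Step 2 — from the minimal polynomial, the factor (x − 6)^2 tells us the largest block for λ = 6 has size 2.
Step 3 — with total size 5, 4 blocks, and largest block 2, the block sizes (in nonincreasing order) are [2, 1, 1, 1].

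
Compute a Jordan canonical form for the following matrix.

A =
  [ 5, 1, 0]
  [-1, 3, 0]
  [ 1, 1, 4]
J_2(4) ⊕ J_1(4)

The characteristic polynomial is
  det(x·I − A) = x^3 - 12*x^2 + 48*x - 64 = (x - 4)^3

Eigenvalues and multiplicities (the geometric multiplicity of λ is n − rank(A − λI), which equals the number of Jordan blocks for λ):
  λ = 4: algebraic multiplicity = 3, geometric multiplicity = 2

Determining the block sizes for each eigenvalue:
  λ = 4: 2 blocks summing to 3 forces exactly one block of size 2 and the rest size 1 → block sizes [2, 1]

Assembling the blocks gives a Jordan form
J =
  [4, 1, 0]
  [0, 4, 0]
  [0, 0, 4]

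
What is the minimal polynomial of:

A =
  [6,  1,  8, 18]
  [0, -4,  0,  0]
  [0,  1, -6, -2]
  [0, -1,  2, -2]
x^3 + 2*x^2 - 32*x - 96

The characteristic polynomial is χ_A(x) = (x - 6)*(x + 4)^3, so the eigenvalues are known. The minimal polynomial is
  m_A(x) = Π_λ (x − λ)^{k_λ}
where k_λ is the size of the *largest* Jordan block for λ (equivalently, the smallest k with (A − λI)^k v = 0 for every generalised eigenvector v of λ).

  λ = -4: largest Jordan block has size 2, contributing (x + 4)^2
  λ = 6: largest Jordan block has size 1, contributing (x − 6)

So m_A(x) = (x - 6)*(x + 4)^2 = x^3 + 2*x^2 - 32*x - 96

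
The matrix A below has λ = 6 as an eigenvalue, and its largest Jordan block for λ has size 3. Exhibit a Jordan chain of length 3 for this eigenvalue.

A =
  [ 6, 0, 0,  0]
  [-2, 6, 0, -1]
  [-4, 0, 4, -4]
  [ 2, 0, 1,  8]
A Jordan chain for λ = 6 of length 3:
v_1 = (0, -2, 0, 0)ᵀ
v_2 = (0, -2, -4, 2)ᵀ
v_3 = (1, 0, 0, 0)ᵀ

Let N = A − (6)·I. We want v_3 with N^3 v_3 = 0 but N^2 v_3 ≠ 0; then v_{j-1} := N · v_j for j = 3, …, 2.

Pick v_3 = (1, 0, 0, 0)ᵀ.
Then v_2 = N · v_3 = (0, -2, -4, 2)ᵀ.
Then v_1 = N · v_2 = (0, -2, 0, 0)ᵀ.

Sanity check: (A − (6)·I) v_1 = (0, 0, 0, 0)ᵀ = 0. ✓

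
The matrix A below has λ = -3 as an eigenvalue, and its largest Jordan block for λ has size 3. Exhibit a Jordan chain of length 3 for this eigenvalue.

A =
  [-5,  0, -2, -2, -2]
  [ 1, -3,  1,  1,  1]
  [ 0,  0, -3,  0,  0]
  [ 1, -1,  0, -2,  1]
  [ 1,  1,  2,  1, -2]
A Jordan chain for λ = -3 of length 3:
v_1 = (0, 0, 0, -1, 1)ᵀ
v_2 = (-2, 1, 0, 1, 1)ᵀ
v_3 = (1, 0, 0, 0, 0)ᵀ

Let N = A − (-3)·I. We want v_3 with N^3 v_3 = 0 but N^2 v_3 ≠ 0; then v_{j-1} := N · v_j for j = 3, …, 2.

Pick v_3 = (1, 0, 0, 0, 0)ᵀ.
Then v_2 = N · v_3 = (-2, 1, 0, 1, 1)ᵀ.
Then v_1 = N · v_2 = (0, 0, 0, -1, 1)ᵀ.

Sanity check: (A − (-3)·I) v_1 = (0, 0, 0, 0, 0)ᵀ = 0. ✓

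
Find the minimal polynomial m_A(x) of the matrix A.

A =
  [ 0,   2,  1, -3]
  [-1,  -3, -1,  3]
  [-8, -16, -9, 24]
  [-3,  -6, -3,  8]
x^2 + 2*x + 1

The characteristic polynomial is χ_A(x) = (x + 1)^4, so the eigenvalues are known. The minimal polynomial is
  m_A(x) = Π_λ (x − λ)^{k_λ}
where k_λ is the size of the *largest* Jordan block for λ (equivalently, the smallest k with (A − λI)^k v = 0 for every generalised eigenvector v of λ).

  λ = -1: largest Jordan block has size 2, contributing (x + 1)^2

So m_A(x) = (x + 1)^2 = x^2 + 2*x + 1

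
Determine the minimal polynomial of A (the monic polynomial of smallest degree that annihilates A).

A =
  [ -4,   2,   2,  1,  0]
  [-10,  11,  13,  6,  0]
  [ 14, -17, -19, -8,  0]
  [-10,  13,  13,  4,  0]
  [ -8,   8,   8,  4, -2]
x^3 + 6*x^2 + 12*x + 8

The characteristic polynomial is χ_A(x) = (x + 2)^5, so the eigenvalues are known. The minimal polynomial is
  m_A(x) = Π_λ (x − λ)^{k_λ}
where k_λ is the size of the *largest* Jordan block for λ (equivalently, the smallest k with (A − λI)^k v = 0 for every generalised eigenvector v of λ).

  λ = -2: largest Jordan block has size 3, contributing (x + 2)^3

So m_A(x) = (x + 2)^3 = x^3 + 6*x^2 + 12*x + 8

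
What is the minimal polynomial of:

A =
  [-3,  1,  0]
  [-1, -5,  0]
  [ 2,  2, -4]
x^2 + 8*x + 16

The characteristic polynomial is χ_A(x) = (x + 4)^3, so the eigenvalues are known. The minimal polynomial is
  m_A(x) = Π_λ (x − λ)^{k_λ}
where k_λ is the size of the *largest* Jordan block for λ (equivalently, the smallest k with (A − λI)^k v = 0 for every generalised eigenvector v of λ).

  λ = -4: largest Jordan block has size 2, contributing (x + 4)^2

So m_A(x) = (x + 4)^2 = x^2 + 8*x + 16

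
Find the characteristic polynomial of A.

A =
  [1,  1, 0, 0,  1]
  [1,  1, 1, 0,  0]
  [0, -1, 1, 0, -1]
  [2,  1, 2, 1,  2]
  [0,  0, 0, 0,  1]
x^5 - 5*x^4 + 10*x^3 - 10*x^2 + 5*x - 1

Expanding det(x·I − A) (e.g. by cofactor expansion or by noting that A is similar to its Jordan form J, which has the same characteristic polynomial as A) gives
  χ_A(x) = x^5 - 5*x^4 + 10*x^3 - 10*x^2 + 5*x - 1
which factors as (x - 1)^5. The eigenvalues (with algebraic multiplicities) are λ = 1 with multiplicity 5.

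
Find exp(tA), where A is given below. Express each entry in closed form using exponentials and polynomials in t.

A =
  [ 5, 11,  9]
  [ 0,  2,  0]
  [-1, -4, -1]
e^{tA} =
  [3*t*exp(2*t) + exp(2*t), -3*t^2*exp(2*t)/2 + 11*t*exp(2*t), 9*t*exp(2*t)]
  [0, exp(2*t), 0]
  [-t*exp(2*t), t^2*exp(2*t)/2 - 4*t*exp(2*t), -3*t*exp(2*t) + exp(2*t)]

Strategy: write A = P · J · P⁻¹ where J is a Jordan canonical form, so e^{tA} = P · e^{tJ} · P⁻¹, and e^{tJ} can be computed block-by-block.

A has Jordan form
J =
  [2, 1, 0]
  [0, 2, 1]
  [0, 0, 2]
(up to reordering of blocks).

Per-block formulas:
  For a 3×3 Jordan block J_3(2): exp(t · J_3(2)) = e^(2t)·(I + t·N + (t^2/2)·N^2), where N is the 3×3 nilpotent shift.

After assembling e^{tJ} and conjugating by P, we get:

e^{tA} =
  [3*t*exp(2*t) + exp(2*t), -3*t^2*exp(2*t)/2 + 11*t*exp(2*t), 9*t*exp(2*t)]
  [0, exp(2*t), 0]
  [-t*exp(2*t), t^2*exp(2*t)/2 - 4*t*exp(2*t), -3*t*exp(2*t) + exp(2*t)]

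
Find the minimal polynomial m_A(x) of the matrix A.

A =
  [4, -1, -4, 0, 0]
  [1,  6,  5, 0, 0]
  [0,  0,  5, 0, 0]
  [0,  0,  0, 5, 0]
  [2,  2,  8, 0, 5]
x^3 - 15*x^2 + 75*x - 125

The characteristic polynomial is χ_A(x) = (x - 5)^5, so the eigenvalues are known. The minimal polynomial is
  m_A(x) = Π_λ (x − λ)^{k_λ}
where k_λ is the size of the *largest* Jordan block for λ (equivalently, the smallest k with (A − λI)^k v = 0 for every generalised eigenvector v of λ).

  λ = 5: largest Jordan block has size 3, contributing (x − 5)^3

So m_A(x) = (x - 5)^3 = x^3 - 15*x^2 + 75*x - 125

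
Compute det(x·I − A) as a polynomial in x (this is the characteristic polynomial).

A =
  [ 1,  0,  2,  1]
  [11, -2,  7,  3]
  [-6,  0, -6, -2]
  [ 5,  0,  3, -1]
x^4 + 8*x^3 + 24*x^2 + 32*x + 16

Expanding det(x·I − A) (e.g. by cofactor expansion or by noting that A is similar to its Jordan form J, which has the same characteristic polynomial as A) gives
  χ_A(x) = x^4 + 8*x^3 + 24*x^2 + 32*x + 16
which factors as (x + 2)^4. The eigenvalues (with algebraic multiplicities) are λ = -2 with multiplicity 4.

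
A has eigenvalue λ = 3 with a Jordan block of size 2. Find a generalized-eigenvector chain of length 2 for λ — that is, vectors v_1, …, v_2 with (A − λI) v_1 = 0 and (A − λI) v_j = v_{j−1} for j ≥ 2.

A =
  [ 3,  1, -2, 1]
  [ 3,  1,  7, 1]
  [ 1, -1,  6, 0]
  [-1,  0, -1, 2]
A Jordan chain for λ = 3 of length 2:
v_1 = (0, 3, 1, -1)ᵀ
v_2 = (1, 0, 0, 0)ᵀ

Let N = A − (3)·I. We want v_2 with N^2 v_2 = 0 but N^1 v_2 ≠ 0; then v_{j-1} := N · v_j for j = 2, …, 2.

Pick v_2 = (1, 0, 0, 0)ᵀ.
Then v_1 = N · v_2 = (0, 3, 1, -1)ᵀ.

Sanity check: (A − (3)·I) v_1 = (0, 0, 0, 0)ᵀ = 0. ✓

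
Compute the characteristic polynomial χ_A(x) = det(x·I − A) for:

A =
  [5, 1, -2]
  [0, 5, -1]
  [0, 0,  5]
x^3 - 15*x^2 + 75*x - 125

Expanding det(x·I − A) (e.g. by cofactor expansion or by noting that A is similar to its Jordan form J, which has the same characteristic polynomial as A) gives
  χ_A(x) = x^3 - 15*x^2 + 75*x - 125
which factors as (x - 5)^3. The eigenvalues (with algebraic multiplicities) are λ = 5 with multiplicity 3.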